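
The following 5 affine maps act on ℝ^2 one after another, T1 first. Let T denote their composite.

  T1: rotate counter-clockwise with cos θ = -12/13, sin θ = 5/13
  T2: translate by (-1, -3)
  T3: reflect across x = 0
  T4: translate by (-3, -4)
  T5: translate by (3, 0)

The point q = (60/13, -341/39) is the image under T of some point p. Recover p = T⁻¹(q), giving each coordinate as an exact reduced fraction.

p = (8/3, 3)

T1 = [-12/13 -5/13 0; 5/13 -12/13 0; 0 0 1]
T2·T1 = [-12/13 -5/13 -1; 5/13 -12/13 -3; 0 0 1]
T3·…·T1 = [12/13 5/13 1; 5/13 -12/13 -3; 0 0 1]
T4·…·T1 = [12/13 5/13 -2; 5/13 -12/13 -7; 0 0 1]
T5·…·T1 = [12/13 5/13 1; 5/13 -12/13 -7; 0 0 1]
det M = -1; M⁻¹ = [12/13 5/13 23/13; 5/13 -12/13 -89/13; 0 0 1]
M⁻¹ · (60/13, -341/39)ᵀ = (8/3, 3)ᵀ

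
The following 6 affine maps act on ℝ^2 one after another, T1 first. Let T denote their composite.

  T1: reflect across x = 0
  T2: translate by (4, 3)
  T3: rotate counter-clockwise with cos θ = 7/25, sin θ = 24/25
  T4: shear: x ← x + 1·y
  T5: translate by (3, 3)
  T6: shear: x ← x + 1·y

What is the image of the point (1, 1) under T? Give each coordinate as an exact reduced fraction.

T(p) = (11, 7)

T1 reflect across x = 0: (1, 1) → (-1, 1)
T2 translate by (4, 3): (-1, 1) → (3, 4)
T3 rotate counter-clockwise with cos θ = 7/25, sin θ = 24/25: (3, 4) → (-3, 4)
T4 shear: x ← x + 1·y: (-3, 4) → (1, 4)
T5 translate by (3, 3): (1, 4) → (4, 7)
T6 shear: x ← x + 1·y: (4, 7) → (11, 7)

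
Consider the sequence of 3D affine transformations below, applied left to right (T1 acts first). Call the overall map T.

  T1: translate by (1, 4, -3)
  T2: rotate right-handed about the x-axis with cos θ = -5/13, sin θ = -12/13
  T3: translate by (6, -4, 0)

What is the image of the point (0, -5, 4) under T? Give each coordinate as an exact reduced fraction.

T1 translate by (1, 4, -3): (0, -5, 4) → (1, -1, 1)
T2 rotate right-handed about the x-axis with cos θ = -5/13, sin θ = -12/13: (1, -1, 1) → (1, 17/13, 7/13)
T3 translate by (6, -4, 0): (1, 17/13, 7/13) → (7, -35/13, 7/13)

T(p) = (7, -35/13, 7/13)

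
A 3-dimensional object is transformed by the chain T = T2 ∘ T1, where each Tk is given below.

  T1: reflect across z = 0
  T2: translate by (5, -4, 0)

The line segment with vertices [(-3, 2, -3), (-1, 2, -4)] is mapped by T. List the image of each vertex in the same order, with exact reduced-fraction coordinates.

T1 reflect across z = 0: (-3, 2, -3) → (-3, 2, 3); (-1, 2, -4) → (-1, 2, 4)
T2 translate by (5, -4, 0): (-3, 2, 3) → (2, -2, 3); (-1, 2, 4) → (4, -2, 4)

image vertices: (2, -2, 3), (4, -2, 4)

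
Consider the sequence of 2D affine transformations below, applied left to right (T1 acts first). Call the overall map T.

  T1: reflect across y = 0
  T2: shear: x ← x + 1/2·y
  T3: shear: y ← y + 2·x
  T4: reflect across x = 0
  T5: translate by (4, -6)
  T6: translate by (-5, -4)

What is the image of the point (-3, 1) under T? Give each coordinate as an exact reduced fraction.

T1 reflect across y = 0: (-3, 1) → (-3, -1)
T2 shear: x ← x + 1/2·y: (-3, -1) → (-7/2, -1)
T3 shear: y ← y + 2·x: (-7/2, -1) → (-7/2, -8)
T4 reflect across x = 0: (-7/2, -8) → (7/2, -8)
T5 translate by (4, -6): (7/2, -8) → (15/2, -14)
T6 translate by (-5, -4): (15/2, -14) → (5/2, -18)

T(p) = (5/2, -18)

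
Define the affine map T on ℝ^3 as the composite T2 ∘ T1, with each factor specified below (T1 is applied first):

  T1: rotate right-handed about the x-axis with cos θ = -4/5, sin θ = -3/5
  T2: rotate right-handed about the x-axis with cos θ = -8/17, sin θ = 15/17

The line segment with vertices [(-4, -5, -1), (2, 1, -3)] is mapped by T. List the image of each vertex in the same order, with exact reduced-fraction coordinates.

T1 rotate right-handed about the x-axis with cos θ = -4/5, sin θ = -3/5: (-4, -5, -1) → (-4, 17/5, 19/5); (2, 1, -3) → (2, -13/5, 9/5)
T2 rotate right-handed about the x-axis with cos θ = -8/17, sin θ = 15/17: (-4, 17/5, 19/5) → (-4, -421/85, 103/85); (2, -13/5, 9/5) → (2, -31/85, -267/85)

image vertices: (-4, -421/85, 103/85), (2, -31/85, -267/85)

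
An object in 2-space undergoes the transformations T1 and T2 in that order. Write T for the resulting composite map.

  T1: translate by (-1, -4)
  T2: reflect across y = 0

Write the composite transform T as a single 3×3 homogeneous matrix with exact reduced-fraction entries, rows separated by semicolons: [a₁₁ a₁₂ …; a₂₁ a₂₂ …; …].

T1 = [1 0 -1; 0 1 -4; 0 0 1]
T2·T1 = [1 0 -1; 0 -1 4; 0 0 1]

T = [1 0 -1; 0 -1 4; 0 0 1]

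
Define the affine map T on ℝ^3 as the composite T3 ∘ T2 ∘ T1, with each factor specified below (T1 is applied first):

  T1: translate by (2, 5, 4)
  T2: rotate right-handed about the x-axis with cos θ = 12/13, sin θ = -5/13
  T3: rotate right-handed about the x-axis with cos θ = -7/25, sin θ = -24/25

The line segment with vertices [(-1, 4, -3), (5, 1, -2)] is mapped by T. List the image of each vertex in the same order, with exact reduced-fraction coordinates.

T1 translate by (2, 5, 4): (-1, 4, -3) → (1, 9, 1); (5, 1, -2) → (7, 6, 2)
T2 rotate right-handed about the x-axis with cos θ = 12/13, sin θ = -5/13: (1, 9, 1) → (1, 113/13, -33/13); (7, 6, 2) → (7, 82/13, -6/13)
T3 rotate right-handed about the x-axis with cos θ = -7/25, sin θ = -24/25: (1, 113/13, -33/13) → (1, -1583/325, -2481/325); (7, 82/13, -6/13) → (7, -718/325, -1926/325)

image vertices: (1, -1583/325, -2481/325), (7, -718/325, -1926/325)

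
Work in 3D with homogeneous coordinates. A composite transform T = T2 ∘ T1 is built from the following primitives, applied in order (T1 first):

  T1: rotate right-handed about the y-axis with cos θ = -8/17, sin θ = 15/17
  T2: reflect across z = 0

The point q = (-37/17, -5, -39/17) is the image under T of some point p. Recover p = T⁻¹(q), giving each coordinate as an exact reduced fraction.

p = (-1, -5, -3)

T1 = [-8/17 0 15/17 0; 0 1 0 0; -15/17 0 -8/17 0; 0 0 0 1]
T2·T1 = [-8/17 0 15/17 0; 0 1 0 0; 15/17 0 8/17 0; 0 0 0 1]
det M = -1; M⁻¹ = [-8/17 0 15/17 0; 0 1 0 0; 15/17 0 8/17 0; 0 0 0 1]
M⁻¹ · (-37/17, -5, -39/17)ᵀ = (-1, -5, -3)ᵀ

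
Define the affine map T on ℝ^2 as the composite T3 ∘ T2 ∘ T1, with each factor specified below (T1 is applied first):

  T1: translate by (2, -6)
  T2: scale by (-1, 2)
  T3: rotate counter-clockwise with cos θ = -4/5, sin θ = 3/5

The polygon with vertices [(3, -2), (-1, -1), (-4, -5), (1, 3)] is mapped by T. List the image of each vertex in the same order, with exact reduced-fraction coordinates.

image vertices: (68/5, 49/5), (46/5, 53/5), (58/5, 94/5), (6, 3)

T1 translate by (2, -6): (3, -2) → (5, -8); (-1, -1) → (1, -7); (-4, -5) → (-2, -11); (1, 3) → (3, -3)
T2 scale by (-1, 2): (5, -8) → (-5, -16); (1, -7) → (-1, -14); (-2, -11) → (2, -22); (3, -3) → (-3, -6)
T3 rotate counter-clockwise with cos θ = -4/5, sin θ = 3/5: (-5, -16) → (68/5, 49/5); (-1, -14) → (46/5, 53/5); (2, -22) → (58/5, 94/5); (-3, -6) → (6, 3)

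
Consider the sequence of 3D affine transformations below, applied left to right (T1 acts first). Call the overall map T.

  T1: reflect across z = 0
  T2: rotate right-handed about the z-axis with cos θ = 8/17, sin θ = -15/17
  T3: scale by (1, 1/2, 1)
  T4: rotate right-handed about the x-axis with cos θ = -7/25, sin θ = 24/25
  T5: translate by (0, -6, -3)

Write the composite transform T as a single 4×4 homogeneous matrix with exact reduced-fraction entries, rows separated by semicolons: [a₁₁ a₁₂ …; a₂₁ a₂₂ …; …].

T1 = [1 0 0 0; 0 1 0 0; 0 0 -1 0; 0 0 0 1]
T2·T1 = [8/17 15/17 0 0; -15/17 8/17 0 0; 0 0 -1 0; 0 0 0 1]
T3·…·T1 = [8/17 15/17 0 0; -15/34 4/17 0 0; 0 0 -1 0; 0 0 0 1]
T4·…·T1 = [8/17 15/17 0 0; 21/170 -28/425 24/25 0; -36/85 96/425 7/25 0; 0 0 0 1]
T5·…·T1 = [8/17 15/17 0 0; 21/170 -28/425 24/25 -6; -36/85 96/425 7/25 -3; 0 0 0 1]

T = [8/17 15/17 0 0; 21/170 -28/425 24/25 -6; -36/85 96/425 7/25 -3; 0 0 0 1]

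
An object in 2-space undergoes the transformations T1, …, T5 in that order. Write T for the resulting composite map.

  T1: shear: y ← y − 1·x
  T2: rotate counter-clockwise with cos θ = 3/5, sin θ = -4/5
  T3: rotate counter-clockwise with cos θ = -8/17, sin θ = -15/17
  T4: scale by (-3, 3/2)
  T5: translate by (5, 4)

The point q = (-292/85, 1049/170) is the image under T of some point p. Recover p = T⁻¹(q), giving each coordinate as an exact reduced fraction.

T1 = [1 0 0; -1 1 0; 0 0 1]
T2·T1 = [-1/5 4/5 0; -7/5 3/5 0; 0 0 1]
T3·…·T1 = [-97/85 13/85 0; 71/85 -84/85 0; 0 0 1]
T4·…·T1 = [291/85 -39/85 0; 213/170 -126/85 0; 0 0 1]
T5·…·T1 = [291/85 -39/85 5; 213/170 -126/85 4; 0 0 1]
det M = -9/2; M⁻¹ = [28/85 -26/255 -316/255; 71/255 -194/255 421/255; 0 0 1]
M⁻¹ · (-292/85, 1049/170)ᵀ = (-3, -4)ᵀ

p = (-3, -4)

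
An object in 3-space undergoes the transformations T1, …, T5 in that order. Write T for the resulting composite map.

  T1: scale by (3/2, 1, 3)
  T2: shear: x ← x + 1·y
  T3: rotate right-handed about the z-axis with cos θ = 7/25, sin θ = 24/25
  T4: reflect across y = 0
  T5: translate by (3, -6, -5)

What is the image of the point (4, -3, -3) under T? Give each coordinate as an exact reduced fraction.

T1 scale by (3/2, 1, 3): (4, -3, -3) → (6, -3, -9)
T2 shear: x ← x + 1·y: (6, -3, -9) → (3, -3, -9)
T3 rotate right-handed about the z-axis with cos θ = 7/25, sin θ = 24/25: (3, -3, -9) → (93/25, 51/25, -9)
T4 reflect across y = 0: (93/25, 51/25, -9) → (93/25, -51/25, -9)
T5 translate by (3, -6, -5): (93/25, -51/25, -9) → (168/25, -201/25, -14)

T(p) = (168/25, -201/25, -14)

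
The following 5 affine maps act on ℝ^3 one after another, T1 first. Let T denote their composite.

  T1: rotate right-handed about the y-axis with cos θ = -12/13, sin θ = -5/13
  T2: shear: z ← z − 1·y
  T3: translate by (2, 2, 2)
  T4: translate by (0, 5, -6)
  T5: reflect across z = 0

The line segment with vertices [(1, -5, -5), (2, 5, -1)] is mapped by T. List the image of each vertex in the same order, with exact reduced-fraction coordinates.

image vertices: (3, 2, -6), (7/13, 12, 95/13)

T1 rotate right-handed about the y-axis with cos θ = -12/13, sin θ = -5/13: (1, -5, -5) → (1, -5, 5); (2, 5, -1) → (-19/13, 5, 22/13)
T2 shear: z ← z − 1·y: (1, -5, 5) → (1, -5, 10); (-19/13, 5, 22/13) → (-19/13, 5, -43/13)
T3 translate by (2, 2, 2): (1, -5, 10) → (3, -3, 12); (-19/13, 5, -43/13) → (7/13, 7, -17/13)
T4 translate by (0, 5, -6): (3, -3, 12) → (3, 2, 6); (7/13, 7, -17/13) → (7/13, 12, -95/13)
T5 reflect across z = 0: (3, 2, 6) → (3, 2, -6); (7/13, 12, -95/13) → (7/13, 12, 95/13)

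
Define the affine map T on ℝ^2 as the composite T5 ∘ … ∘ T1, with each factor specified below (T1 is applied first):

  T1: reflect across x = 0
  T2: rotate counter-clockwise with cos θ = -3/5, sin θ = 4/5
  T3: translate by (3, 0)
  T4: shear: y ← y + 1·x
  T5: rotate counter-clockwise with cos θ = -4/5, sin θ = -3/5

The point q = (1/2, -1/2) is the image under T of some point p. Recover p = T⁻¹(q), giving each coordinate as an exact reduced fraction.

T1 = [-1 0 0; 0 1 0; 0 0 1]
T2·T1 = [3/5 -4/5 0; -4/5 -3/5 0; 0 0 1]
T3·…·T1 = [3/5 -4/5 3; -4/5 -3/5 0; 0 0 1]
T4·…·T1 = [3/5 -4/5 3; -1/5 -7/5 3; 0 0 1]
T5·…·T1 = [-3/5 -1/5 -3/5; -1/5 8/5 -21/5; 0 0 1]
det M = -1; M⁻¹ = [-8/5 -1/5 -9/5; -1/5 3/5 12/5; 0 0 1]
M⁻¹ · (1/2, -1/2)ᵀ = (-5/2, 2)ᵀ

p = (-5/2, 2)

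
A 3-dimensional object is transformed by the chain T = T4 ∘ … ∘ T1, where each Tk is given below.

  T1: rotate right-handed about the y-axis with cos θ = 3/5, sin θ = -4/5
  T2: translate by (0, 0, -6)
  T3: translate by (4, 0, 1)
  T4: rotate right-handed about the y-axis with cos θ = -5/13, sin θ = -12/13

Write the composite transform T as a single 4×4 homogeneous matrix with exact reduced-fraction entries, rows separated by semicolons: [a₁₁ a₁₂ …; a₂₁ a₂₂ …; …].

T = [-63/65 0 -16/65 40/13; 0 1 0 0; 16/65 0 -63/65 73/13; 0 0 0 1]

T1 = [3/5 0 -4/5 0; 0 1 0 0; 4/5 0 3/5 0; 0 0 0 1]
T2·T1 = [3/5 0 -4/5 0; 0 1 0 0; 4/5 0 3/5 -6; 0 0 0 1]
T3·…·T1 = [3/5 0 -4/5 4; 0 1 0 0; 4/5 0 3/5 -5; 0 0 0 1]
T4·…·T1 = [-63/65 0 -16/65 40/13; 0 1 0 0; 16/65 0 -63/65 73/13; 0 0 0 1]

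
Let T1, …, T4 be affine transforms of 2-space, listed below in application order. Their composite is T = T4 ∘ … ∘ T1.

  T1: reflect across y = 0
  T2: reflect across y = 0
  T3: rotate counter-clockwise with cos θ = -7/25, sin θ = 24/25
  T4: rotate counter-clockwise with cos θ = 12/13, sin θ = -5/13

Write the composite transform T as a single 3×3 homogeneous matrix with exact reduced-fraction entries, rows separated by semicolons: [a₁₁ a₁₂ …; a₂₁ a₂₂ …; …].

T = [36/325 -323/325 0; 323/325 36/325 0; 0 0 1]

T1 = [1 0 0; 0 -1 0; 0 0 1]
T2·T1 = [1 0 0; 0 1 0; 0 0 1]
T3·…·T1 = [-7/25 -24/25 0; 24/25 -7/25 0; 0 0 1]
T4·…·T1 = [36/325 -323/325 0; 323/325 36/325 0; 0 0 1]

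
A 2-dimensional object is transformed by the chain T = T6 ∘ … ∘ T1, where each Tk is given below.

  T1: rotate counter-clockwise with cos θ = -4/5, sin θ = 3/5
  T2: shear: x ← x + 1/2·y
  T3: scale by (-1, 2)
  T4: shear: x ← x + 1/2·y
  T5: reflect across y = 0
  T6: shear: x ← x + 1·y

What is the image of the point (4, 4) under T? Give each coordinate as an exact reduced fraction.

T1 rotate counter-clockwise with cos θ = -4/5, sin θ = 3/5: (4, 4) → (-28/5, -4/5)
T2 shear: x ← x + 1/2·y: (-28/5, -4/5) → (-6, -4/5)
T3 scale by (-1, 2): (-6, -4/5) → (6, -8/5)
T4 shear: x ← x + 1/2·y: (6, -8/5) → (26/5, -8/5)
T5 reflect across y = 0: (26/5, -8/5) → (26/5, 8/5)
T6 shear: x ← x + 1·y: (26/5, 8/5) → (34/5, 8/5)

T(p) = (34/5, 8/5)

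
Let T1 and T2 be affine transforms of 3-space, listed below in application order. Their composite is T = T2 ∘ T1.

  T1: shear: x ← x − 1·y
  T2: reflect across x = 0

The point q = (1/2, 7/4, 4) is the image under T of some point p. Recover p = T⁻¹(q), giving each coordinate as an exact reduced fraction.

T1 = [1 -1 0 0; 0 1 0 0; 0 0 1 0; 0 0 0 1]
T2·T1 = [-1 1 0 0; 0 1 0 0; 0 0 1 0; 0 0 0 1]
det M = -1; M⁻¹ = [-1 1 0 0; 0 1 0 0; 0 0 1 0; 0 0 0 1]
M⁻¹ · (1/2, 7/4, 4)ᵀ = (5/4, 7/4, 4)ᵀ

p = (5/4, 7/4, 4)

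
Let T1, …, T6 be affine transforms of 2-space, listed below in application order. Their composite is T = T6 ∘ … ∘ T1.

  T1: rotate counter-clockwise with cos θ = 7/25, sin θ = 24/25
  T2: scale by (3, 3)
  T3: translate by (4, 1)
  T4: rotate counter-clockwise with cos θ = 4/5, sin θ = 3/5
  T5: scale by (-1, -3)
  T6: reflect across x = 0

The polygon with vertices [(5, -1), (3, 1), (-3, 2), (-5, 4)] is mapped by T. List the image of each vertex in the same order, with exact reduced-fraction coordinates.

T1 rotate counter-clockwise with cos θ = 7/25, sin θ = 24/25: (5, -1) → (59/25, 113/25); (3, 1) → (-3/25, 79/25); (-3, 2) → (-69/25, -58/25); (-5, 4) → (-131/25, -92/25)
T2 scale by (3, 3): (59/25, 113/25) → (177/25, 339/25); (-3/25, 79/25) → (-9/25, 237/25); (-69/25, -58/25) → (-207/25, -174/25); (-131/25, -92/25) → (-393/25, -276/25)
T3 translate by (4, 1): (177/25, 339/25) → (277/25, 364/25); (-9/25, 237/25) → (91/25, 262/25); (-207/25, -174/25) → (-107/25, -149/25); (-393/25, -276/25) → (-293/25, -251/25)
T4 rotate counter-clockwise with cos θ = 4/5, sin θ = 3/5: (277/25, 364/25) → (16/125, 2287/125); (91/25, 262/25) → (-422/125, 1321/125); (-107/25, -149/25) → (19/125, -917/125); (-293/25, -251/25) → (-419/125, -1883/125)
T5 scale by (-1, -3): (16/125, 2287/125) → (-16/125, -6861/125); (-422/125, 1321/125) → (422/125, -3963/125); (19/125, -917/125) → (-19/125, 2751/125); (-419/125, -1883/125) → (419/125, 5649/125)
T6 reflect across x = 0: (-16/125, -6861/125) → (16/125, -6861/125); (422/125, -3963/125) → (-422/125, -3963/125); (-19/125, 2751/125) → (19/125, 2751/125); (419/125, 5649/125) → (-419/125, 5649/125)

image vertices: (16/125, -6861/125), (-422/125, -3963/125), (19/125, 2751/125), (-419/125, 5649/125)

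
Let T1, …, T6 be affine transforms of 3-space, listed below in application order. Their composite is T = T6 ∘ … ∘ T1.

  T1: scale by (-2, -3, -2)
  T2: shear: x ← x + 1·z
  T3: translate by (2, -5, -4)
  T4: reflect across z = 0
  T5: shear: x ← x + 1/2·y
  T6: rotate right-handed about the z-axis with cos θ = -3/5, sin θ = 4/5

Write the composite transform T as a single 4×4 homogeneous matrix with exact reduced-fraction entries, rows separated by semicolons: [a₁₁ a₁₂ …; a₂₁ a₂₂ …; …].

T = [6/5 33/10 6/5 43/10; -8/5 3/5 -8/5 13/5; 0 0 2 4; 0 0 0 1]

T1 = [-2 0 0 0; 0 -3 0 0; 0 0 -2 0; 0 0 0 1]
T2·T1 = [-2 0 -2 0; 0 -3 0 0; 0 0 -2 0; 0 0 0 1]
T3·…·T1 = [-2 0 -2 2; 0 -3 0 -5; 0 0 -2 -4; 0 0 0 1]
T4·…·T1 = [-2 0 -2 2; 0 -3 0 -5; 0 0 2 4; 0 0 0 1]
T5·…·T1 = [-2 -3/2 -2 -1/2; 0 -3 0 -5; 0 0 2 4; 0 0 0 1]
T6·…·T1 = [6/5 33/10 6/5 43/10; -8/5 3/5 -8/5 13/5; 0 0 2 4; 0 0 0 1]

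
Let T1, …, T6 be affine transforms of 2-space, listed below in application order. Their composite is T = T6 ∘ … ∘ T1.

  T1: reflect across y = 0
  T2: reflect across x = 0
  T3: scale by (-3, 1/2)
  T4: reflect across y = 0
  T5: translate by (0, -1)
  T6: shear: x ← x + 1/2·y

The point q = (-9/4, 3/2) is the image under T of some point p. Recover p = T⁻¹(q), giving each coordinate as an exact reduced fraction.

p = (-1, 5)

T1 = [1 0 0; 0 -1 0; 0 0 1]
T2·T1 = [-1 0 0; 0 -1 0; 0 0 1]
T3·…·T1 = [3 0 0; 0 -1/2 0; 0 0 1]
T4·…·T1 = [3 0 0; 0 1/2 0; 0 0 1]
T5·…·T1 = [3 0 0; 0 1/2 -1; 0 0 1]
T6·…·T1 = [3 1/4 -1/2; 0 1/2 -1; 0 0 1]
det M = 3/2; M⁻¹ = [1/3 -1/6 0; 0 2 2; 0 0 1]
M⁻¹ · (-9/4, 3/2)ᵀ = (-1, 5)ᵀ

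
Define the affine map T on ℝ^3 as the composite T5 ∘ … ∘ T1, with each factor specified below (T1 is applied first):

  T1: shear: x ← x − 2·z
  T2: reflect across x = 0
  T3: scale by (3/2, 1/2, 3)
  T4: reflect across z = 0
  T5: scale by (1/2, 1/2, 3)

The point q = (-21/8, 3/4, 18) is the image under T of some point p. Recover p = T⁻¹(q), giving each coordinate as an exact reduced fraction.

p = (-1/2, 3, -2)

T1 = [1 0 -2 0; 0 1 0 0; 0 0 1 0; 0 0 0 1]
T2·T1 = [-1 0 2 0; 0 1 0 0; 0 0 1 0; 0 0 0 1]
T3·…·T1 = [-3/2 0 3 0; 0 1/2 0 0; 0 0 3 0; 0 0 0 1]
T4·…·T1 = [-3/2 0 3 0; 0 1/2 0 0; 0 0 -3 0; 0 0 0 1]
T5·…·T1 = [-3/4 0 3/2 0; 0 1/4 0 0; 0 0 -9 0; 0 0 0 1]
det M = 27/16; M⁻¹ = [-4/3 0 -2/9 0; 0 4 0 0; 0 0 -1/9 0; 0 0 0 1]
M⁻¹ · (-21/8, 3/4, 18)ᵀ = (-1/2, 3, -2)ᵀ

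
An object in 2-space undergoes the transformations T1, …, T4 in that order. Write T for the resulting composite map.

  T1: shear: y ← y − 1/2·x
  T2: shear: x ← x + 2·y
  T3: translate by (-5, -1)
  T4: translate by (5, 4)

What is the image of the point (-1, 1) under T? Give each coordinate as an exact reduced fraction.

T1 shear: y ← y − 1/2·x: (-1, 1) → (-1, 3/2)
T2 shear: x ← x + 2·y: (-1, 3/2) → (2, 3/2)
T3 translate by (-5, -1): (2, 3/2) → (-3, 1/2)
T4 translate by (5, 4): (-3, 1/2) → (2, 9/2)

T(p) = (2, 9/2)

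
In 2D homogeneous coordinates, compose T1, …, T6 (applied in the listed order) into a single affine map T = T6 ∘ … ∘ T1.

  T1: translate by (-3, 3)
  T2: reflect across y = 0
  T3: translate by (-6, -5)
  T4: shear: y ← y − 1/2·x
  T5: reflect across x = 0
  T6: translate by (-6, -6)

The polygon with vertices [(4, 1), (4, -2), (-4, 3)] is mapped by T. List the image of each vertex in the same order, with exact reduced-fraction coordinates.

image vertices: (-1, -25/2), (-1, -19/2), (7, -21/2)

T1 translate by (-3, 3): (4, 1) → (1, 4); (4, -2) → (1, 1); (-4, 3) → (-7, 6)
T2 reflect across y = 0: (1, 4) → (1, -4); (1, 1) → (1, -1); (-7, 6) → (-7, -6)
T3 translate by (-6, -5): (1, -4) → (-5, -9); (1, -1) → (-5, -6); (-7, -6) → (-13, -11)
T4 shear: y ← y − 1/2·x: (-5, -9) → (-5, -13/2); (-5, -6) → (-5, -7/2); (-13, -11) → (-13, -9/2)
T5 reflect across x = 0: (-5, -13/2) → (5, -13/2); (-5, -7/2) → (5, -7/2); (-13, -9/2) → (13, -9/2)
T6 translate by (-6, -6): (5, -13/2) → (-1, -25/2); (5, -7/2) → (-1, -19/2); (13, -9/2) → (7, -21/2)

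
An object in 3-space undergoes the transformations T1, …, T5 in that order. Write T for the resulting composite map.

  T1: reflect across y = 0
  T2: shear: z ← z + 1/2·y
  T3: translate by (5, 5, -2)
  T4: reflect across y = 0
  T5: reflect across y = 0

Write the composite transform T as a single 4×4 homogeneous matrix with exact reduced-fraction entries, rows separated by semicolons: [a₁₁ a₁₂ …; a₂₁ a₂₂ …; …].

T = [1 0 0 5; 0 -1 0 5; 0 -1/2 1 -2; 0 0 0 1]

T1 = [1 0 0 0; 0 -1 0 0; 0 0 1 0; 0 0 0 1]
T2·T1 = [1 0 0 0; 0 -1 0 0; 0 -1/2 1 0; 0 0 0 1]
T3·…·T1 = [1 0 0 5; 0 -1 0 5; 0 -1/2 1 -2; 0 0 0 1]
T4·…·T1 = [1 0 0 5; 0 1 0 -5; 0 -1/2 1 -2; 0 0 0 1]
T5·…·T1 = [1 0 0 5; 0 -1 0 5; 0 -1/2 1 -2; 0 0 0 1]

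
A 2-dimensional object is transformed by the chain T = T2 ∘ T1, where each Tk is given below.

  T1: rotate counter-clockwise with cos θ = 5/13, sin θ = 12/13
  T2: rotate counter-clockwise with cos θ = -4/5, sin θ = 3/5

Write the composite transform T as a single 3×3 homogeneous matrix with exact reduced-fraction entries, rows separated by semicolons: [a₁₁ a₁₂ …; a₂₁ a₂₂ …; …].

T = [-56/65 33/65 0; -33/65 -56/65 0; 0 0 1]

T1 = [5/13 -12/13 0; 12/13 5/13 0; 0 0 1]
T2·T1 = [-56/65 33/65 0; -33/65 -56/65 0; 0 0 1]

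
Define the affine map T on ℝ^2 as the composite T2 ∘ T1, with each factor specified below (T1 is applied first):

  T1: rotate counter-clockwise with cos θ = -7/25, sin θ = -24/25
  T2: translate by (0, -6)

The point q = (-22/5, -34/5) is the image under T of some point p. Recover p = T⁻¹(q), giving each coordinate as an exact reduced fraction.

T1 = [-7/25 24/25 0; -24/25 -7/25 0; 0 0 1]
T2·T1 = [-7/25 24/25 0; -24/25 -7/25 -6; 0 0 1]
det M = 1; M⁻¹ = [-7/25 -24/25 -144/25; 24/25 -7/25 -42/25; 0 0 1]
M⁻¹ · (-22/5, -34/5)ᵀ = (2, -4)ᵀ

p = (2, -4)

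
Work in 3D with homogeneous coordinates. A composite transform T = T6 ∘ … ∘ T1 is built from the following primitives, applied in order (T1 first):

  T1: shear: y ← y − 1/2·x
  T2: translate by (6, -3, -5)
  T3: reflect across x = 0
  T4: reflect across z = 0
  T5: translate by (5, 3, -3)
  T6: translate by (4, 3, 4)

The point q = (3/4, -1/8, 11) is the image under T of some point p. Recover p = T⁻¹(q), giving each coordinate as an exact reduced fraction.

T1 = [1 0 0 0; -1/2 1 0 0; 0 0 1 0; 0 0 0 1]
T2·T1 = [1 0 0 6; -1/2 1 0 -3; 0 0 1 -5; 0 0 0 1]
T3·…·T1 = [-1 0 0 -6; -1/2 1 0 -3; 0 0 1 -5; 0 0 0 1]
T4·…·T1 = [-1 0 0 -6; -1/2 1 0 -3; 0 0 -1 5; 0 0 0 1]
T5·…·T1 = [-1 0 0 -1; -1/2 1 0 0; 0 0 -1 2; 0 0 0 1]
T6·…·T1 = [-1 0 0 3; -1/2 1 0 3; 0 0 -1 6; 0 0 0 1]
det M = 1; M⁻¹ = [-1 0 0 3; -1/2 1 0 -3/2; 0 0 -1 6; 0 0 0 1]
M⁻¹ · (3/4, -1/8, 11)ᵀ = (9/4, -2, -5)ᵀ

p = (9/4, -2, -5)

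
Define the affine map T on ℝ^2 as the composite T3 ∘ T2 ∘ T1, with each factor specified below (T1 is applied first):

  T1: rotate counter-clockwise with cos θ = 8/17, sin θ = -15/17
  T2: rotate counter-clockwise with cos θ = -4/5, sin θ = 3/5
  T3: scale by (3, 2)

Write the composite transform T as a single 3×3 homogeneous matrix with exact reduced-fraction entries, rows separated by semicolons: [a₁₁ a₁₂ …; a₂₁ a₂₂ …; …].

T = [39/85 -252/85 0; 168/85 26/85 0; 0 0 1]

T1 = [8/17 15/17 0; -15/17 8/17 0; 0 0 1]
T2·T1 = [13/85 -84/85 0; 84/85 13/85 0; 0 0 1]
T3·…·T1 = [39/85 -252/85 0; 168/85 26/85 0; 0 0 1]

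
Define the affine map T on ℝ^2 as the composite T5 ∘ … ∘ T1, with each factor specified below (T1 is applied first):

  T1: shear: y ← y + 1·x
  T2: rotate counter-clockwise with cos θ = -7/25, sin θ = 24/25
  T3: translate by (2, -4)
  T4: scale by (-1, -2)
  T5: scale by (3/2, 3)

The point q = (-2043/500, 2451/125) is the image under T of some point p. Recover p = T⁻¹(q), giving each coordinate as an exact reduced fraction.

T1 = [1 0 0; 1 1 0; 0 0 1]
T2·T1 = [-31/25 -24/25 0; 17/25 -7/25 0; 0 0 1]
T3·…·T1 = [-31/25 -24/25 2; 17/25 -7/25 -4; 0 0 1]
T4·…·T1 = [31/25 24/25 -2; -34/25 14/25 8; 0 0 1]
T5·…·T1 = [93/50 36/25 -3; -102/25 42/25 24; 0 0 1]
det M = 9; M⁻¹ = [14/75 -4/25 22/5; 34/75 31/150 -18/5; 0 0 1]
M⁻¹ · (-2043/500, 2451/125)ᵀ = (1/2, -7/5)ᵀ

p = (1/2, -7/5)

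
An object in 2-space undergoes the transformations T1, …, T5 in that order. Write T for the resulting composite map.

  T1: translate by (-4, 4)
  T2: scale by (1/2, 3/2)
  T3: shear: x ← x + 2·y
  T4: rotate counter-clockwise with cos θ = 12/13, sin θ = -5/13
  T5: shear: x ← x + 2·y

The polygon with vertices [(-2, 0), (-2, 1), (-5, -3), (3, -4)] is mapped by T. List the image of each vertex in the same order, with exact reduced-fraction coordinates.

image vertices: (192/13, 27/13), (483/26, 30/13), (81/26, 51/26), (-1/13, 5/26)

T1 translate by (-4, 4): (-2, 0) → (-6, 4); (-2, 1) → (-6, 5); (-5, -3) → (-9, 1); (3, -4) → (-1, 0)
T2 scale by (1/2, 3/2): (-6, 4) → (-3, 6); (-6, 5) → (-3, 15/2); (-9, 1) → (-9/2, 3/2); (-1, 0) → (-1/2, 0)
T3 shear: x ← x + 2·y: (-3, 6) → (9, 6); (-3, 15/2) → (12, 15/2); (-9/2, 3/2) → (-3/2, 3/2); (-1/2, 0) → (-1/2, 0)
T4 rotate counter-clockwise with cos θ = 12/13, sin θ = -5/13: (9, 6) → (138/13, 27/13); (12, 15/2) → (363/26, 30/13); (-3/2, 3/2) → (-21/26, 51/26); (-1/2, 0) → (-6/13, 5/26)
T5 shear: x ← x + 2·y: (138/13, 27/13) → (192/13, 27/13); (363/26, 30/13) → (483/26, 30/13); (-21/26, 51/26) → (81/26, 51/26); (-6/13, 5/26) → (-1/13, 5/26)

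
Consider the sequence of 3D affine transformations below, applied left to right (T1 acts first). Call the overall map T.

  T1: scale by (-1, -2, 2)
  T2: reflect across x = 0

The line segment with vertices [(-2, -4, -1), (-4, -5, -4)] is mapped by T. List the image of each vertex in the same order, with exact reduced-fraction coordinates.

image vertices: (-2, 8, -2), (-4, 10, -8)

T1 scale by (-1, -2, 2): (-2, -4, -1) → (2, 8, -2); (-4, -5, -4) → (4, 10, -8)
T2 reflect across x = 0: (2, 8, -2) → (-2, 8, -2); (4, 10, -8) → (-4, 10, -8)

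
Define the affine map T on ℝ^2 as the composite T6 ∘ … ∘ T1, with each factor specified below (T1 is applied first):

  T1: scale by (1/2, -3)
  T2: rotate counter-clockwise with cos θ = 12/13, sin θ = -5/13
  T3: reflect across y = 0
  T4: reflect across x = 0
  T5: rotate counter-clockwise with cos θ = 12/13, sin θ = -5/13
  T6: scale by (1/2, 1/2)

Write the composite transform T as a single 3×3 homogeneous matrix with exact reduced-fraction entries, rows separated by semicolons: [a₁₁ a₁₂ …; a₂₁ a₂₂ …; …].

T = [-119/676 180/169 0; 30/169 357/338 0; 0 0 1]

T1 = [1/2 0 0; 0 -3 0; 0 0 1]
T2·T1 = [6/13 -15/13 0; -5/26 -36/13 0; 0 0 1]
T3·…·T1 = [6/13 -15/13 0; 5/26 36/13 0; 0 0 1]
T4·…·T1 = [-6/13 15/13 0; 5/26 36/13 0; 0 0 1]
T5·…·T1 = [-119/338 360/169 0; 60/169 357/169 0; 0 0 1]
T6·…·T1 = [-119/676 180/169 0; 30/169 357/338 0; 0 0 1]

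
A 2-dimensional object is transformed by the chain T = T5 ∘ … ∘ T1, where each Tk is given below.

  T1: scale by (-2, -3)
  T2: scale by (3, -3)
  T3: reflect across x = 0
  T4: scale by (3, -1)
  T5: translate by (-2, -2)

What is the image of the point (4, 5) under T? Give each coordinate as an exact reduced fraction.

T(p) = (70, -47)

T1 scale by (-2, -3): (4, 5) → (-8, -15)
T2 scale by (3, -3): (-8, -15) → (-24, 45)
T3 reflect across x = 0: (-24, 45) → (24, 45)
T4 scale by (3, -1): (24, 45) → (72, -45)
T5 translate by (-2, -2): (72, -45) → (70, -47)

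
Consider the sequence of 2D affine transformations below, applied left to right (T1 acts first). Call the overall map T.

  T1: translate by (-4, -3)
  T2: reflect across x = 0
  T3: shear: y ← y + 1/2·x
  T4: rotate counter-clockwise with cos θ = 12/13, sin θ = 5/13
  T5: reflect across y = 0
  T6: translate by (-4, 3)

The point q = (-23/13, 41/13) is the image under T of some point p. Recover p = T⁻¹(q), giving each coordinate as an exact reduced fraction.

p = (2, 1)

T1 = [1 0 -4; 0 1 -3; 0 0 1]
T2·T1 = [-1 0 4; 0 1 -3; 0 0 1]
T3·…·T1 = [-1 0 4; -1/2 1 -1; 0 0 1]
T4·…·T1 = [-19/26 -5/13 53/13; -11/13 12/13 8/13; 0 0 1]
T5·…·T1 = [-19/26 -5/13 53/13; 11/13 -12/13 -8/13; 0 0 1]
T6·…·T1 = [-19/26 -5/13 1/13; 11/13 -12/13 31/13; 0 0 1]
det M = 1; M⁻¹ = [-12/13 5/13 -11/13; -11/13 -19/26 47/26; 0 0 1]
M⁻¹ · (-23/13, 41/13)ᵀ = (2, 1)ᵀ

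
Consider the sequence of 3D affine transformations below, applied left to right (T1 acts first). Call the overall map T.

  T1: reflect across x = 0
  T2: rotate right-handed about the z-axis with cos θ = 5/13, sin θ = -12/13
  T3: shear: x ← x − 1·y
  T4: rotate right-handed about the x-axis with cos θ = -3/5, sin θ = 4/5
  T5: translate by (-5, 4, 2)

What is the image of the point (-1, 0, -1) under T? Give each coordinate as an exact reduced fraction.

T(p) = (-48/13, 348/65, 121/65)

T1 reflect across x = 0: (-1, 0, -1) → (1, 0, -1)
T2 rotate right-handed about the z-axis with cos θ = 5/13, sin θ = -12/13: (1, 0, -1) → (5/13, -12/13, -1)
T3 shear: x ← x − 1·y: (5/13, -12/13, -1) → (17/13, -12/13, -1)
T4 rotate right-handed about the x-axis with cos θ = -3/5, sin θ = 4/5: (17/13, -12/13, -1) → (17/13, 88/65, -9/65)
T5 translate by (-5, 4, 2): (17/13, 88/65, -9/65) → (-48/13, 348/65, 121/65)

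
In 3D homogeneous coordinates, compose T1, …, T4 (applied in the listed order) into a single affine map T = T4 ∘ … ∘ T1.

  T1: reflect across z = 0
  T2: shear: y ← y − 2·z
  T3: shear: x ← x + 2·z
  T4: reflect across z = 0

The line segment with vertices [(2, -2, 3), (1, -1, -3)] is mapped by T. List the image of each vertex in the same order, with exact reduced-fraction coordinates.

image vertices: (-4, 4, 3), (7, -7, -3)

T1 reflect across z = 0: (2, -2, 3) → (2, -2, -3); (1, -1, -3) → (1, -1, 3)
T2 shear: y ← y − 2·z: (2, -2, -3) → (2, 4, -3); (1, -1, 3) → (1, -7, 3)
T3 shear: x ← x + 2·z: (2, 4, -3) → (-4, 4, -3); (1, -7, 3) → (7, -7, 3)
T4 reflect across z = 0: (-4, 4, -3) → (-4, 4, 3); (7, -7, 3) → (7, -7, -3)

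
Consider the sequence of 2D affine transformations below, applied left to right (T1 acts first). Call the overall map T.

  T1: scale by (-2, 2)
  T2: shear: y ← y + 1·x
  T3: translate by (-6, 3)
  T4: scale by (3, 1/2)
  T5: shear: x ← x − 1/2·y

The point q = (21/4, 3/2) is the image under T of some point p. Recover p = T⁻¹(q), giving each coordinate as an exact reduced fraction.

p = (-4, -4)

T1 = [-2 0 0; 0 2 0; 0 0 1]
T2·T1 = [-2 0 0; -2 2 0; 0 0 1]
T3·…·T1 = [-2 0 -6; -2 2 3; 0 0 1]
T4·…·T1 = [-6 0 -18; -1 1 3/2; 0 0 1]
T5·…·T1 = [-11/2 -1/2 -75/4; -1 1 3/2; 0 0 1]
det M = -6; M⁻¹ = [-1/6 -1/12 -3; -1/6 11/12 -9/2; 0 0 1]
M⁻¹ · (21/4, 3/2)ᵀ = (-4, -4)ᵀ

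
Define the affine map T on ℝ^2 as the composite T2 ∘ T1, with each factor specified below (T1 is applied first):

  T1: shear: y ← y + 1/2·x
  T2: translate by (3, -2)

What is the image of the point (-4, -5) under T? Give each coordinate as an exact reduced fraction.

T1 shear: y ← y + 1/2·x: (-4, -5) → (-4, -7)
T2 translate by (3, -2): (-4, -7) → (-1, -9)

T(p) = (-1, -9)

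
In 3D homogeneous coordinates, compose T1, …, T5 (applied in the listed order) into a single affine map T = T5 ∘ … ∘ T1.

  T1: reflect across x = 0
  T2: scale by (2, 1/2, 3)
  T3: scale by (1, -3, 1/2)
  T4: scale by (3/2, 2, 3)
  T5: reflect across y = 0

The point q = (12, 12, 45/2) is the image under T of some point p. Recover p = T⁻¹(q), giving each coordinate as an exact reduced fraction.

p = (-4, 4, 5)

T1 = [-1 0 0 0; 0 1 0 0; 0 0 1 0; 0 0 0 1]
T2·T1 = [-2 0 0 0; 0 1/2 0 0; 0 0 3 0; 0 0 0 1]
T3·…·T1 = [-2 0 0 0; 0 -3/2 0 0; 0 0 3/2 0; 0 0 0 1]
T4·…·T1 = [-3 0 0 0; 0 -3 0 0; 0 0 9/2 0; 0 0 0 1]
T5·…·T1 = [-3 0 0 0; 0 3 0 0; 0 0 9/2 0; 0 0 0 1]
det M = -81/2; M⁻¹ = [-1/3 0 0 0; 0 1/3 0 0; 0 0 2/9 0; 0 0 0 1]
M⁻¹ · (12, 12, 45/2)ᵀ = (-4, 4, 5)ᵀ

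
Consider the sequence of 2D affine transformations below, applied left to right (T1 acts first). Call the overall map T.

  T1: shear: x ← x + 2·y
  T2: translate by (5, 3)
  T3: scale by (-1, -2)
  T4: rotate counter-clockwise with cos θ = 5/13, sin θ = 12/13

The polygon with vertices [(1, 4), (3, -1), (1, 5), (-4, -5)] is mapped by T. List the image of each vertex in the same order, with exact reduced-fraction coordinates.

image vertices: (98/13, -238/13), (18/13, -92/13), (112/13, -272/13), (-3/13, 128/13)

T1 shear: x ← x + 2·y: (1, 4) → (9, 4); (3, -1) → (1, -1); (1, 5) → (11, 5); (-4, -5) → (-14, -5)
T2 translate by (5, 3): (9, 4) → (14, 7); (1, -1) → (6, 2); (11, 5) → (16, 8); (-14, -5) → (-9, -2)
T3 scale by (-1, -2): (14, 7) → (-14, -14); (6, 2) → (-6, -4); (16, 8) → (-16, -16); (-9, -2) → (9, 4)
T4 rotate counter-clockwise with cos θ = 5/13, sin θ = 12/13: (-14, -14) → (98/13, -238/13); (-6, -4) → (18/13, -92/13); (-16, -16) → (112/13, -272/13); (9, 4) → (-3/13, 128/13)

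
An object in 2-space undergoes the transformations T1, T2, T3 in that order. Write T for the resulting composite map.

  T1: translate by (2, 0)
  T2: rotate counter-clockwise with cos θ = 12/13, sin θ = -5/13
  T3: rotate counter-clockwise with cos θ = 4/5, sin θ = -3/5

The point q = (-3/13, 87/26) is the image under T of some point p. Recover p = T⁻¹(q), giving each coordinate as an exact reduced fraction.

T1 = [1 0 2; 0 1 0; 0 0 1]
T2·T1 = [12/13 5/13 24/13; -5/13 12/13 -10/13; 0 0 1]
T3·…·T1 = [33/65 56/65 66/65; -56/65 33/65 -112/65; 0 0 1]
det M = 1; M⁻¹ = [33/65 -56/65 -2; 56/65 33/65 0; 0 0 1]
M⁻¹ · (-3/13, 87/26)ᵀ = (-5, 3/2)ᵀ

p = (-5, 3/2)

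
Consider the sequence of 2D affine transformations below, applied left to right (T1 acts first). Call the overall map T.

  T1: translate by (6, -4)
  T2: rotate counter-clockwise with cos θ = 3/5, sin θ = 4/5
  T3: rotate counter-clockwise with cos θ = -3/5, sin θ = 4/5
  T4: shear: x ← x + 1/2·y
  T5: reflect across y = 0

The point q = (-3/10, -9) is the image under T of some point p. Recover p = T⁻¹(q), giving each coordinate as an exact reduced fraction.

p = (-6/5, -5)

T1 = [1 0 6; 0 1 -4; 0 0 1]
T2·T1 = [3/5 -4/5 34/5; 4/5 3/5 12/5; 0 0 1]
T3·…·T1 = [-1 0 -6; 0 -1 4; 0 0 1]
T4·…·T1 = [-1 -1/2 -4; 0 -1 4; 0 0 1]
T5·…·T1 = [-1 -1/2 -4; 0 1 -4; 0 0 1]
det M = -1; M⁻¹ = [-1 -1/2 -6; 0 1 4; 0 0 1]
M⁻¹ · (-3/10, -9)ᵀ = (-6/5, -5)ᵀ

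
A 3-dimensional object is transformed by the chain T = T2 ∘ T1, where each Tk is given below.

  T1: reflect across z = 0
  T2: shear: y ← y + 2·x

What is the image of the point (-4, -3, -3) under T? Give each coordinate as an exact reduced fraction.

T(p) = (-4, -11, 3)

T1 reflect across z = 0: (-4, -3, -3) → (-4, -3, 3)
T2 shear: y ← y + 2·x: (-4, -3, 3) → (-4, -11, 3)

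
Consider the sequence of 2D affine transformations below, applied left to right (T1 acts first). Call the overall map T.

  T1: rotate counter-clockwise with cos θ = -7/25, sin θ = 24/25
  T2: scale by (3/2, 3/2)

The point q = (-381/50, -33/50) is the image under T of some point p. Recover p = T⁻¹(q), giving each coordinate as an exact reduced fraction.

p = (1, 5)

T1 = [-7/25 -24/25 0; 24/25 -7/25 0; 0 0 1]
T2·T1 = [-21/50 -36/25 0; 36/25 -21/50 0; 0 0 1]
det M = 9/4; M⁻¹ = [-14/75 16/25 0; -16/25 -14/75 0; 0 0 1]
M⁻¹ · (-381/50, -33/50)ᵀ = (1, 5)ᵀ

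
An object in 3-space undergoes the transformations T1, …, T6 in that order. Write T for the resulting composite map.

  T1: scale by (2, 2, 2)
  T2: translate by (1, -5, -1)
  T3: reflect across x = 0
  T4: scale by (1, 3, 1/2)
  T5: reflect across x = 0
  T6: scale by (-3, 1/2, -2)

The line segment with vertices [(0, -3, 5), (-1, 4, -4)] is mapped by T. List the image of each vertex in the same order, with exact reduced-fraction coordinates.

image vertices: (-3, -33/2, -9), (3, 9/2, 9)

T1 scale by (2, 2, 2): (0, -3, 5) → (0, -6, 10); (-1, 4, -4) → (-2, 8, -8)
T2 translate by (1, -5, -1): (0, -6, 10) → (1, -11, 9); (-2, 8, -8) → (-1, 3, -9)
T3 reflect across x = 0: (1, -11, 9) → (-1, -11, 9); (-1, 3, -9) → (1, 3, -9)
T4 scale by (1, 3, 1/2): (-1, -11, 9) → (-1, -33, 9/2); (1, 3, -9) → (1, 9, -9/2)
T5 reflect across x = 0: (-1, -33, 9/2) → (1, -33, 9/2); (1, 9, -9/2) → (-1, 9, -9/2)
T6 scale by (-3, 1/2, -2): (1, -33, 9/2) → (-3, -33/2, -9); (-1, 9, -9/2) → (3, 9/2, 9)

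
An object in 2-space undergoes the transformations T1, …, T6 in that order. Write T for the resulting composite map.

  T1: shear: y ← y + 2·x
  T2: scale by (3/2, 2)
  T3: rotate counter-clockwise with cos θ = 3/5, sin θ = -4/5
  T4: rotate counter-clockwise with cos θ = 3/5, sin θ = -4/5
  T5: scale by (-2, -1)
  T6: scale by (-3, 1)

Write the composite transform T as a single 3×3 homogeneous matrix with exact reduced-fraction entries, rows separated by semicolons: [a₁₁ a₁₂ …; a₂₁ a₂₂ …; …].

T = [513/25 288/25 0; 64/25 14/25 0; 0 0 1]

T1 = [1 0 0; 2 1 0; 0 0 1]
T2·T1 = [3/2 0 0; 4 2 0; 0 0 1]
T3·…·T1 = [41/10 8/5 0; 6/5 6/5 0; 0 0 1]
T4·…·T1 = [171/50 48/25 0; -64/25 -14/25 0; 0 0 1]
T5·…·T1 = [-171/25 -96/25 0; 64/25 14/25 0; 0 0 1]
T6·…·T1 = [513/25 288/25 0; 64/25 14/25 0; 0 0 1]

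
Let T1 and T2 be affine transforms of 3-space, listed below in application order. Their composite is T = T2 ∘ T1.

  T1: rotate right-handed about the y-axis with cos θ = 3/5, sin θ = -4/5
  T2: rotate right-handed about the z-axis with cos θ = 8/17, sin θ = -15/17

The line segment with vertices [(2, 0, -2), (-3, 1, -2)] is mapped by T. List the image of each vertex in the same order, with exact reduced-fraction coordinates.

image vertices: (112/85, -42/17, 2/5), (67/85, 11/17, -18/5)

T1 rotate right-handed about the y-axis with cos θ = 3/5, sin θ = -4/5: (2, 0, -2) → (14/5, 0, 2/5); (-3, 1, -2) → (-1/5, 1, -18/5)
T2 rotate right-handed about the z-axis with cos θ = 8/17, sin θ = -15/17: (14/5, 0, 2/5) → (112/85, -42/17, 2/5); (-1/5, 1, -18/5) → (67/85, 11/17, -18/5)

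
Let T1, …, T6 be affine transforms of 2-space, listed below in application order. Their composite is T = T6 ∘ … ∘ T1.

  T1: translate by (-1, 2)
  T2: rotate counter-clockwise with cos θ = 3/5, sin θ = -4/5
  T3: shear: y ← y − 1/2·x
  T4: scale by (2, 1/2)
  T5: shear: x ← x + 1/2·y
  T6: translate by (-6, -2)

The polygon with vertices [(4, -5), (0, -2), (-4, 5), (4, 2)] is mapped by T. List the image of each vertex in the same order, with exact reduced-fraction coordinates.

T1 translate by (-1, 2): (4, -5) → (3, -3); (0, -2) → (-1, 0); (-4, 5) → (-5, 7); (4, 2) → (3, 4)
T2 rotate counter-clockwise with cos θ = 3/5, sin θ = -4/5: (3, -3) → (-3/5, -21/5); (-1, 0) → (-3/5, 4/5); (-5, 7) → (13/5, 41/5); (3, 4) → (5, 0)
T3 shear: y ← y − 1/2·x: (-3/5, -21/5) → (-3/5, -39/10); (-3/5, 4/5) → (-3/5, 11/10); (13/5, 41/5) → (13/5, 69/10); (5, 0) → (5, -5/2)
T4 scale by (2, 1/2): (-3/5, -39/10) → (-6/5, -39/20); (-3/5, 11/10) → (-6/5, 11/20); (13/5, 69/10) → (26/5, 69/20); (5, -5/2) → (10, -5/4)
T5 shear: x ← x + 1/2·y: (-6/5, -39/20) → (-87/40, -39/20); (-6/5, 11/20) → (-37/40, 11/20); (26/5, 69/20) → (277/40, 69/20); (10, -5/4) → (75/8, -5/4)
T6 translate by (-6, -2): (-87/40, -39/20) → (-327/40, -79/20); (-37/40, 11/20) → (-277/40, -29/20); (277/40, 69/20) → (37/40, 29/20); (75/8, -5/4) → (27/8, -13/4)

image vertices: (-327/40, -79/20), (-277/40, -29/20), (37/40, 29/20), (27/8, -13/4)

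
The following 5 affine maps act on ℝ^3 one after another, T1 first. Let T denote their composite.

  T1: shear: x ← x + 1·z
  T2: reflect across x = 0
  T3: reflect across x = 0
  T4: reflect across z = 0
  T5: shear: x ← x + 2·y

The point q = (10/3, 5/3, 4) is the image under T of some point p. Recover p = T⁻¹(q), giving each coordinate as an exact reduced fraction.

p = (4, 5/3, -4)

T1 = [1 0 1 0; 0 1 0 0; 0 0 1 0; 0 0 0 1]
T2·T1 = [-1 0 -1 0; 0 1 0 0; 0 0 1 0; 0 0 0 1]
T3·…·T1 = [1 0 1 0; 0 1 0 0; 0 0 1 0; 0 0 0 1]
T4·…·T1 = [1 0 1 0; 0 1 0 0; 0 0 -1 0; 0 0 0 1]
T5·…·T1 = [1 2 1 0; 0 1 0 0; 0 0 -1 0; 0 0 0 1]
det M = -1; M⁻¹ = [1 -2 1 0; 0 1 0 0; 0 0 -1 0; 0 0 0 1]
M⁻¹ · (10/3, 5/3, 4)ᵀ = (4, 5/3, -4)ᵀ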